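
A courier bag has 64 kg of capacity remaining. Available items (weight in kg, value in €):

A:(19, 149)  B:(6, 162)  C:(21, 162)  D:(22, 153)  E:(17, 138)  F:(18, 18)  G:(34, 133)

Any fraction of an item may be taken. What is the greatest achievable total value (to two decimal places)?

Greedy by value/weight ratio, highest first.
Order: B (162/6=27.00) > E (138/17=8.12) > A (149/19=7.84) > C (162/21=7.71) > D (153/22=6.95) > G (133/34=3.91) > F (18/18=1.00)
Fill: take B (6 @ 162) → take E (17 @ 138) → take A (19 @ 149) → take C (21 @ 162) → take 1/22 of D → 6.95; 64/64 used.
Total value = 617.95

617.95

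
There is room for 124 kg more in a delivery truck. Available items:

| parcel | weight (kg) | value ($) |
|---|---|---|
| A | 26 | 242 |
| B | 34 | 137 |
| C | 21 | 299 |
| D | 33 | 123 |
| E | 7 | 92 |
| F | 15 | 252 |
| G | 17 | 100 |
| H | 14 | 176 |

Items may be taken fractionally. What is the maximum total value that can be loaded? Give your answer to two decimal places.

Ratios (sorted): F 16.80, C 14.24, E 13.14, H 12.57, A 9.31, G 5.88, B 4.03, D 3.73
take F (15 @ 252); take C (21 @ 299); take E (7 @ 92); take H (14 @ 176); take A (26 @ 242); take G (17 @ 100); take 24/34 of B → 96.71. Capacity used 124/124.
Total value = 1257.71

1257.71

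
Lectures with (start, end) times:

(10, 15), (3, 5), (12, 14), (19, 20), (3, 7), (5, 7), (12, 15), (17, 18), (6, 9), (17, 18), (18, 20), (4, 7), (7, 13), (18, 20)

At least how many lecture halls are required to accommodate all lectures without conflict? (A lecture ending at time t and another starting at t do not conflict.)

4

The answer is the maximum number of intervals overlapping at any instant.
Events (time:±→running): 3:+→1 3:+→2 4:+→3 5:-→2 5:+→3 6:+→4 … peak 4.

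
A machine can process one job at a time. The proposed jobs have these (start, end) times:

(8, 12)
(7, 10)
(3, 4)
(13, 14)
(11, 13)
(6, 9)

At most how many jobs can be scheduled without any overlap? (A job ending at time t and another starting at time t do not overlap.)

Order by finish time; keep every interval that doesn't clash with the previous kept one.
By end time: (3,4), (6,9), (7,10), (8,12), (11,13), (13,14).
Pick (3,4); next start ≥ 4 → (6,9); next start ≥ 9 → (11,13); next start ≥ 13 → (13,14).
Selected 4 jobs.

4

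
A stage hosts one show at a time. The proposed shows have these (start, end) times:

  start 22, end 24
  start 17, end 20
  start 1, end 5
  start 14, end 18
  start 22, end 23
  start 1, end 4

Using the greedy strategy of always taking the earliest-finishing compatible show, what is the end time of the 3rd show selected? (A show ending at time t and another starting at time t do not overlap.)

23

By end time: (1,4), (1,5), (14,18), (17,20), (22,23), (22,24).
Pick (1,4); next start ≥ 4 → (14,18); next start ≥ 18 → (22,23).
Selected: (1,4) (14,18) (22,23)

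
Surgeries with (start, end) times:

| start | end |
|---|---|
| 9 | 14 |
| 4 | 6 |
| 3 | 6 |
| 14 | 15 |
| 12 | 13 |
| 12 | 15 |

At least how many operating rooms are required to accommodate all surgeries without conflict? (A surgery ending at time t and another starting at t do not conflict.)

Count concurrent intervals with a sweep; the peak is the room count.
starts: [3, 4, 9, 12, 12, 14]
ends:   [6, 6, 13, 14, 15, 15]
s3→1 s4→2 e6→1 e6→0 s9→1 s12→2 s12→3  — peak 3.

3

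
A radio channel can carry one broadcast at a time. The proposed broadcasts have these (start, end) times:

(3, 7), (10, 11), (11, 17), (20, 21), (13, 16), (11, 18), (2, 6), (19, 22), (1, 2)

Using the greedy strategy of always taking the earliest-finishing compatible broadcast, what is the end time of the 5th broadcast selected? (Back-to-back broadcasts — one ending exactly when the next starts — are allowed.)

Order by finish time; keep every interval that doesn't clash with the previous kept one.
Sorted by end: (1,2)  (2,6)  (3,7)  (10,11)  (13,16)  (11,17)  (11,18)  (20,21)  (19,22)
take (1,2); take (2,6); skip (3,7); take (10,11); take (13,16); skip (11,17); take (20,21); skip (19,22).
Selected: (1,2) (2,6) (10,11) (13,16) (20,21)

21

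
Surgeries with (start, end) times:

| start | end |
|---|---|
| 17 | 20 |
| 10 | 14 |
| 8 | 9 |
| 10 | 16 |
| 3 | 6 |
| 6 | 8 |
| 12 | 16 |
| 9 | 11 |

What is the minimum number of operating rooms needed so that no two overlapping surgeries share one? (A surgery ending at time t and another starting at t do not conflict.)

Count concurrent intervals with a sweep; the peak is the room count.
Events (time:±→running): 3:+→1 6:-→0 6:+→1 8:-→0 8:+→1 9:-→0 9:+→1 10:+→2 10:+→3 … peak 3.

3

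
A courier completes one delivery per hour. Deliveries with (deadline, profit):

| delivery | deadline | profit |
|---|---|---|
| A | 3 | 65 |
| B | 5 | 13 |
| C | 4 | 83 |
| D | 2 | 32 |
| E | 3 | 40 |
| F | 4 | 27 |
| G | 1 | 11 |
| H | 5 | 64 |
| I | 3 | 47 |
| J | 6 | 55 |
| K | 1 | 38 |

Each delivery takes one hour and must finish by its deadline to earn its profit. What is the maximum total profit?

354

By profit: C(d4,83), A(d3,65), H(d5,64), J(d6,55), I(d3,47), E(d3,40), K(d1,38), D(d2,32), F(d4,27), B(d5,13), G(d1,11)
C→slot 4; A→slot 3; H→slot 5; J→slot 6; I→slot 2; E→slot 1; K skipped; D skipped; F skipped; B skipped; G skipped.
Profit = 40 + 47 + 65 + 83 + 64 + 55 = 354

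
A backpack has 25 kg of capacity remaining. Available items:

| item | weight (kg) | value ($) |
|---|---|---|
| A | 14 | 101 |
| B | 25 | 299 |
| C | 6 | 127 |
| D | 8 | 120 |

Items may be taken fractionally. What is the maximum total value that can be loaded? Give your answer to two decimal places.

Ratios (sorted): C 21.17, D 15.00, B 11.96, A 7.21
take C (6 @ 127); take D (8 @ 120); take 11/25 of B → 131.56. Capacity used 25/25.
Total value = 378.56

378.56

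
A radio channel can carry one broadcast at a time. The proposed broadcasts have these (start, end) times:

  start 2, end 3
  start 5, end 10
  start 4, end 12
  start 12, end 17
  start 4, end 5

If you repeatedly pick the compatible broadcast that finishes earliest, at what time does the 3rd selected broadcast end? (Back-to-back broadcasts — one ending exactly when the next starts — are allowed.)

Order by finish time; keep every interval that doesn't clash with the previous kept one.
Sorted by end: (2,3)  (4,5)  (5,10)  (4,12)  (12,17)
take (2,3); take (4,5); take (5,10); skip (4,12); take (12,17).
Selected: (2,3) (4,5) (5,10) (12,17)

10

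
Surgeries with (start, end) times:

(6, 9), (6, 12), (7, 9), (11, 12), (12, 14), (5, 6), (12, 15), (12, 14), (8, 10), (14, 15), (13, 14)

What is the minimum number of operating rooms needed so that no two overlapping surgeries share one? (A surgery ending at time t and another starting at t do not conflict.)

4

The answer is the maximum number of intervals overlapping at any instant.
Events (time:±→running): 5:+→1 6:-→0 6:+→1 6:+→2 7:+→3 8:+→4 … peak 4.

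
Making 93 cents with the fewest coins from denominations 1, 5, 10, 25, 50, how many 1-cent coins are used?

3

Greedy: take as many of the largest coin as possible, then repeat with the remainder.
93 − 1×50→43 − 1×25→18 − 1×10→8 − 1×5→3 − 3×1→0
Count of 1: 3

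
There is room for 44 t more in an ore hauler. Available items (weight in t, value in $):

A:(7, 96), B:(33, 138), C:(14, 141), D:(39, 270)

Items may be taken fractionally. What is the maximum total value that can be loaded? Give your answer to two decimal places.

396.23

Greedy by value/weight ratio, highest first.
Ratios (sorted): A 13.71, C 10.07, D 6.92, B 4.18
take A (7 @ 96); take C (14 @ 141); take 23/39 of D → 159.23. Capacity used 44/44.
Total value = 396.23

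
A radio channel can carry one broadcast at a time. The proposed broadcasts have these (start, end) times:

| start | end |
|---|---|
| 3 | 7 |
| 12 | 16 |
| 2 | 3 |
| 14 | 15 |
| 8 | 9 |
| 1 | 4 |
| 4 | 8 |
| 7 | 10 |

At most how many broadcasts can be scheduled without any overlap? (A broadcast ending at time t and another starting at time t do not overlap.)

By end time: (2,3), (1,4), (3,7), (4,8), (8,9), (7,10), (14,15), (12,16).
Pick (2,3); next start ≥ 3 → (3,7); next start ≥ 7 → (8,9); next start ≥ 9 → (14,15).
Selected 4 broadcasts.

4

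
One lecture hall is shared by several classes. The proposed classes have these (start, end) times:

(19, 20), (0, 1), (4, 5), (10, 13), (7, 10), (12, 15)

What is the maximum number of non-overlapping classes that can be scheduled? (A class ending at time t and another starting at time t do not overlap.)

5

Sorted by end: (0,1)  (4,5)  (7,10)  (10,13)  (12,15)  (19,20)
take (0,1); take (4,5); take (7,10); take (10,13); take (19,20).
Selected 5 classes.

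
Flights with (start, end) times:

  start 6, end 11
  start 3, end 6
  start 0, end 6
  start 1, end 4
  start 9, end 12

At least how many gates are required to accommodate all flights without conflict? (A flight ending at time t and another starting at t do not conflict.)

The answer is the maximum number of intervals overlapping at any instant.
starts: [0, 1, 3, 6, 9]
ends:   [4, 6, 6, 11, 12]
s0→1 s1→2 s3→3  — peak 3.

3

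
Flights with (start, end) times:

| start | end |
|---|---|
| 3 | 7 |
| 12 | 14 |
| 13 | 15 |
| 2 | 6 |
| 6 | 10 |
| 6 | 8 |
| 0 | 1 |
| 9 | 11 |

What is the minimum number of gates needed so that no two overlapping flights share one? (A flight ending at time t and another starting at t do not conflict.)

3

Count concurrent intervals with a sweep; the peak is the room count.
starts: [0, 2, 3, 6, 6, 9, 12, 13]
ends:   [1, 6, 7, 8, 10, 11, 14, 15]
s0→1 e1→0 s2→1 s3→2 e6→1 s6→2 s6→3  — peak 3.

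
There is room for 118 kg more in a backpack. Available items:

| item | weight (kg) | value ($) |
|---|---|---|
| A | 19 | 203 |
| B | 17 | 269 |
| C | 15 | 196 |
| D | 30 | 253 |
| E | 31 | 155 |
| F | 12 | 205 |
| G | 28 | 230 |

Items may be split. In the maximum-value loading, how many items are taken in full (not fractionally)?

5

Sort by value per unit weight and fill in that order.
Order: F (205/12=17.08) > B (269/17=15.82) > C (196/15=13.07) > A (203/19=10.68) > D (253/30=8.43) > G (230/28=8.21) > E (155/31=5.00)
Fill: take F (12 @ 205) → take B (17 @ 269) → take C (15 @ 196) → take A (19 @ 203) → take D (30 @ 253) → take 25/28 of G → 205.36; 118/118 used.
5 item(s) taken whole; one partial (take 25/28 of G).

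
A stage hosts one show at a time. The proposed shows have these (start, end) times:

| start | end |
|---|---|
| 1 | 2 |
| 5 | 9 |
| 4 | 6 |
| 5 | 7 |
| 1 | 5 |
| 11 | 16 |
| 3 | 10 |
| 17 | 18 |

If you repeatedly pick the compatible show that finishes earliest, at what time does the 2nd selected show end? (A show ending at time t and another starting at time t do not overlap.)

6

Order by finish time; keep every interval that doesn't clash with the previous kept one.
By end time: (1,2), (1,5), (4,6), (5,7), (5,9), (3,10), (11,16), (17,18).
Pick (1,2); next start ≥ 2 → (4,6); next start ≥ 6 → (11,16); next start ≥ 16 → (17,18).
Selected: (1,2) (4,6) (11,16) (17,18)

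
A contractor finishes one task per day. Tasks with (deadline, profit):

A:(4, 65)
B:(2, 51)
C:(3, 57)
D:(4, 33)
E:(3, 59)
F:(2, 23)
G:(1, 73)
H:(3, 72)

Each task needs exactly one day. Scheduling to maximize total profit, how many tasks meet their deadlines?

Take jobs in profit order; each goes to the latest open slot no later than its deadline.
Profit order: G=73 H=72 A=65 E=59 C=57 B=51 D=33 F=23
Assign: G→slot 1, H→slot 3, A→slot 4, E→slot 2, C skipped, B skipped, D skipped, F skipped.
Slots: [1:G] [2:E] [3:H] [4:A]
4 of 8 scheduled.

4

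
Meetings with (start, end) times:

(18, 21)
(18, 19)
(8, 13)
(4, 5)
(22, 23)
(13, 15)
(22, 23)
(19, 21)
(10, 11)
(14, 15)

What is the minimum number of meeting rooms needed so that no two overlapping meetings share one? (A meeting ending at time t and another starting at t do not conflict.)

The answer is the maximum number of intervals overlapping at any instant.
starts: [4, 8, 10, 13, 14, 18, 18, 19, 22, 22]
ends:   [5, 11, 13, 15, 15, 19, 21, 21, 23, 23]
s4→1 e5→0 s8→1 s10→2  — peak 2.

2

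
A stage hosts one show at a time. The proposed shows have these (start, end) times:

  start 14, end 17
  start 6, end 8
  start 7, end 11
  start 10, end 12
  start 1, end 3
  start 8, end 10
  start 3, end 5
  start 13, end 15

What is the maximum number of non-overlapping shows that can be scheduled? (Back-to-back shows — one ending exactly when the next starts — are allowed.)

6

By end time: (1,3), (3,5), (6,8), (8,10), (7,11), (10,12), (13,15), (14,17).
Pick (1,3); next start ≥ 3 → (3,5); next start ≥ 5 → (6,8); next start ≥ 8 → (8,10); next start ≥ 10 → (10,12); next start ≥ 12 → (13,15).
Selected 6 shows.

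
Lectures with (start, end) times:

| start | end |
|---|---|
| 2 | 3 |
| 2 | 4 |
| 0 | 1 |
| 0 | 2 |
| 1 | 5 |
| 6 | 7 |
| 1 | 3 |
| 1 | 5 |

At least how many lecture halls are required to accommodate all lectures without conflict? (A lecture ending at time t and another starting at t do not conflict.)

5

The answer is the maximum number of intervals overlapping at any instant.
starts: [0, 0, 1, 1, 1, 2, 2, 6]
ends:   [1, 2, 3, 3, 4, 5, 5, 7]
s0→1 s0→2 e1→1 s1→2 s1→3 s1→4 e2→3 s2→4 s2→5  — peak 5.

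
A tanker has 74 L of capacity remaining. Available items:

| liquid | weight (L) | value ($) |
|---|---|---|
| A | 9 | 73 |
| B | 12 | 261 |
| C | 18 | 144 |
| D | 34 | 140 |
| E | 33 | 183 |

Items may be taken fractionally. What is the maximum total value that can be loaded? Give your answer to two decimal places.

Sort by value per unit weight and fill in that order.
Order: B (261/12=21.75) > A (73/9=8.11) > C (144/18=8.00) > E (183/33=5.55) > D (140/34=4.12)
Fill: take B (12 @ 261) → take A (9 @ 73) → take C (18 @ 144) → take E (33 @ 183) → take 2/34 of D → 8.24; 74/74 used.
Total value = 669.24

669.24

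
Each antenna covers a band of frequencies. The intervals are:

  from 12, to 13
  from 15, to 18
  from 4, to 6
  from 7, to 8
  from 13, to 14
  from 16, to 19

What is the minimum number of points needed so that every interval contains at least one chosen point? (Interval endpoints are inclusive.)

4

Process intervals by earliest right end; each time one isn't hit yet, stab at its right endpoint.
By right end: [4,6]  [7,8]  [12,13]  [13,14]  [15,18]  [16,19]
[4,6] uncovered → point at 6; [7,8] uncovered → point at 8; [12,13] uncovered → point at 13; [15,18] uncovered → point at 18.
Points: 6, 8, 13, 18 (4 total).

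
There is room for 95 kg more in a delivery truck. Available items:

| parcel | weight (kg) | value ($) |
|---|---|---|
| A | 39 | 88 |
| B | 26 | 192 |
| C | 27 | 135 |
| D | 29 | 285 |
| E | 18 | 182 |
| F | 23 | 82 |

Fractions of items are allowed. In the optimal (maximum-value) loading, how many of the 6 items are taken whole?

3

Sort by value per unit weight and fill in that order.
Order: E (182/18=10.11) > D (285/29=9.83) > B (192/26=7.38) > C (135/27=5.00) > F (82/23=3.57) > A (88/39=2.26)
Fill: take E (18 @ 182) → take D (29 @ 285) → take B (26 @ 192) → take 22/27 of C → 110.00; 95/95 used.
3 item(s) taken whole; one partial (take 22/27 of C).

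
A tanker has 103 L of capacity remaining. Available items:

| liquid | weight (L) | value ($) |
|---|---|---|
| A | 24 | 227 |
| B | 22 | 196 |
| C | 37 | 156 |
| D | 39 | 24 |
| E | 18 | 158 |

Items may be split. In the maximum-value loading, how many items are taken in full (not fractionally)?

Greedy by value/weight ratio, highest first.
Ratios (sorted): A 9.46, B 8.91, E 8.78, C 4.22, D 0.62
take A (24 @ 227); take B (22 @ 196); take E (18 @ 158); take C (37 @ 156); take 2/39 of D → 1.23. Capacity used 103/103.
4 item(s) taken whole; one partial (take 2/39 of D).

4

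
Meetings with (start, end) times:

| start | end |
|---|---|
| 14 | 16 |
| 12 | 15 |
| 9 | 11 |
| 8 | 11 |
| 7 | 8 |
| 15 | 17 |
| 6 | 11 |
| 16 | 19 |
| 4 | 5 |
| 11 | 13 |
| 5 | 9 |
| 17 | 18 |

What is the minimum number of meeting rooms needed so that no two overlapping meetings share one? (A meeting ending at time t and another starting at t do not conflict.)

3

starts: [4, 5, 6, 7, 8, 9, 11, 12, 14, 15, 16, 17]
ends:   [5, 8, 9, 11, 11, 11, 13, 15, 16, 17, 18, 19]
s4→1 e5→0 s5→1 s6→2 s7→3  — peak 3.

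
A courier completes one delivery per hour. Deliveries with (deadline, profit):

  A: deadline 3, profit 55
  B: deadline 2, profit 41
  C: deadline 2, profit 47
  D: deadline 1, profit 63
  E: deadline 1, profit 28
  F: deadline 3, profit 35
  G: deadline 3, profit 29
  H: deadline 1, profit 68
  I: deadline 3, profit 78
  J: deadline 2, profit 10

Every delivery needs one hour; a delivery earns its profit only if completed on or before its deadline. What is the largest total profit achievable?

By profit: I(d3,78), H(d1,68), D(d1,63), A(d3,55), C(d2,47), B(d2,41), F(d3,35), G(d3,29), E(d1,28), J(d2,10)
I→slot 3; H→slot 1; D skipped; A→slot 2; C skipped; B skipped; F skipped; G skipped; E skipped; J skipped.
Profit = 68 + 55 + 78 = 201

201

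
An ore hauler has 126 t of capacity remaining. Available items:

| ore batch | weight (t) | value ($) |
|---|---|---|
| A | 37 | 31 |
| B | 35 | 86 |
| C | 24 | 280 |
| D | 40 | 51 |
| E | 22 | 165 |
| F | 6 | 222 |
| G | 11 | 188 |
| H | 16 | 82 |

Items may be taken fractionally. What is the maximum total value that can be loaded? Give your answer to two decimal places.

Greedy by value/weight ratio, highest first.
Ratios (sorted): F 37.00, G 17.09, C 11.67, E 7.50, H 5.12, B 2.46, D 1.27, A 0.84
take F (6 @ 222); take G (11 @ 188); take C (24 @ 280); take E (22 @ 165); take H (16 @ 82); take B (35 @ 86); take 12/40 of D → 15.30. Capacity used 126/126.
Total value = 1038.30

1038.30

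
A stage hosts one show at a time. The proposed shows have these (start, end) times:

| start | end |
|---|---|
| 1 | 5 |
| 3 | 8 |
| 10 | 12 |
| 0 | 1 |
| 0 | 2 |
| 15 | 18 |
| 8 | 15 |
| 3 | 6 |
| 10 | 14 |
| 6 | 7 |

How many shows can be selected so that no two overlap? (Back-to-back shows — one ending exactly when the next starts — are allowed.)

Sort by end time and greedily take each interval whose start is ≥ the last chosen end.
By end time: (0,1), (0,2), (1,5), (3,6), (6,7), (3,8), (10,12), (10,14), (8,15), (15,18).
Pick (0,1); next start ≥ 1 → (1,5); next start ≥ 5 → (6,7); next start ≥ 7 → (10,12); next start ≥ 12 → (15,18).
Selected 5 shows.

5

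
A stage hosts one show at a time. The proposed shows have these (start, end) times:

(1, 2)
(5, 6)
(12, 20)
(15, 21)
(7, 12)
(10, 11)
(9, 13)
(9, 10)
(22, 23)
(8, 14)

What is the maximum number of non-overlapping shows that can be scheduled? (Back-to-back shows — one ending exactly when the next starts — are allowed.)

By end time: (1,2), (5,6), (9,10), (10,11), (7,12), (9,13), (8,14), (12,20), (15,21), (22,23).
Pick (1,2); next start ≥ 2 → (5,6); next start ≥ 6 → (9,10); next start ≥ 10 → (10,11); next start ≥ 11 → (12,20); next start ≥ 20 → (22,23).
Selected 6 shows.

6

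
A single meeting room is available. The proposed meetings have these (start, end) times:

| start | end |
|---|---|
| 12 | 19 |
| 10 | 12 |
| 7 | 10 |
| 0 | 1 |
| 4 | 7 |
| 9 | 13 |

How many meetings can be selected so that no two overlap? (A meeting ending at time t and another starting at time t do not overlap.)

5

Sort by end time and greedily take each interval whose start is ≥ the last chosen end.
Sorted by end: (0,1)  (4,7)  (7,10)  (10,12)  (9,13)  (12,19)
take (0,1); take (4,7); take (7,10); take (10,12); skip (9,13); take (12,19).
Selected 5 meetings.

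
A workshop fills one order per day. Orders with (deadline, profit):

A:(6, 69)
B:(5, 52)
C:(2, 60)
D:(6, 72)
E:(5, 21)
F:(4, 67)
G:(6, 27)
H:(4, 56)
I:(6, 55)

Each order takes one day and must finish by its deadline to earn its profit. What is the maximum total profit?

Sort by profit descending; place each in the latest free slot ≤ its deadline.
By profit: D(d6,72), A(d6,69), F(d4,67), C(d2,60), H(d4,56), I(d6,55), B(d5,52), G(d6,27), E(d5,21)
D→slot 6; A→slot 5; F→slot 4; C→slot 2; H→slot 3; I→slot 1; B skipped; G skipped; E skipped.
Profit = 55 + 60 + 56 + 67 + 69 + 72 = 379

379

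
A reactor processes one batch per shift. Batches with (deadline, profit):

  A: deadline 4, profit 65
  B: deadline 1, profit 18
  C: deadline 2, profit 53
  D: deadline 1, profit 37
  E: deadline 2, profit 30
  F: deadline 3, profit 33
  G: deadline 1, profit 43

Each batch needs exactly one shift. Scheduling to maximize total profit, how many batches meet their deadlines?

4

Profit order: A=65 C=53 G=43 D=37 F=33 E=30 B=18
Assign: A→slot 4, C→slot 2, G→slot 1, D skipped, F→slot 3, E skipped, B skipped.
Slots: [1:G] [2:C] [3:F] [4:A]
4 of 7 scheduled.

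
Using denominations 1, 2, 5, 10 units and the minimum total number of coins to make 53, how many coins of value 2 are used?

53 − 5×10→3 − 1×2→1 − 1×1→0
Count of 2: 1

1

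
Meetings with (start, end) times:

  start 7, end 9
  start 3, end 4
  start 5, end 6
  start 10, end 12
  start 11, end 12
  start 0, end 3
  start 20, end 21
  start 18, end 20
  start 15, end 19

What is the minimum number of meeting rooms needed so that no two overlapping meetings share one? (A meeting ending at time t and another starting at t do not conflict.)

2

Count concurrent intervals with a sweep; the peak is the room count.
Events (time:±→running): 0:+→1 3:-→0 3:+→1 4:-→0 5:+→1 6:-→0 7:+→1 9:-→0 10:+→1 11:+→2 … peak 2.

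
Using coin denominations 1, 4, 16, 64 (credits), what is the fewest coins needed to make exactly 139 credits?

139 − 2×64→11 − 2×4→3 − 3×1→0
Total coins = 2 + 2 + 3 = 7

7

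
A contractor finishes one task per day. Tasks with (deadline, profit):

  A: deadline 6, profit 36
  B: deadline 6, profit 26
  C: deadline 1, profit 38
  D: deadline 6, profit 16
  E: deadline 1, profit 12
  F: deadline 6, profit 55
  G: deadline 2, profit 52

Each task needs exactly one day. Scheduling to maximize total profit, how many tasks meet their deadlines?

Sort by profit descending; place each in the latest free slot ≤ its deadline.
Profit order: F=55 G=52 C=38 A=36 B=26 D=16 E=12
Assign: F→slot 6, G→slot 2, C→slot 1, A→slot 5, B→slot 4, D→slot 3, E skipped.
Slots: [1:C] [2:G] [3:D] [4:B] [5:A] [6:F]
6 of 7 scheduled.

6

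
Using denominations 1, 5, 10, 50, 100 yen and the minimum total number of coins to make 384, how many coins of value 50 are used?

Use the largest denomination that fits, subtract, and repeat.
384 = 3×100 + 1×50 + 3×10 + 4×1
Count of 50: 1

1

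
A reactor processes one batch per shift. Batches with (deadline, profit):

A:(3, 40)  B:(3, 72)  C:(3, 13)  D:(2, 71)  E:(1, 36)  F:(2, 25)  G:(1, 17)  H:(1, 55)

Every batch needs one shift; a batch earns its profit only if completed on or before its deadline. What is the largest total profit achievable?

198

Sort by profit descending; place each in the latest free slot ≤ its deadline.
Profit order: B=72 D=71 H=55 A=40 E=36 F=25 G=17 C=13
Assign: B→slot 3, D→slot 2, H→slot 1, A skipped, E skipped, F skipped, G skipped, C skipped.
Slots: [1:H] [2:D] [3:B]
Profit = 55 + 71 + 72 = 198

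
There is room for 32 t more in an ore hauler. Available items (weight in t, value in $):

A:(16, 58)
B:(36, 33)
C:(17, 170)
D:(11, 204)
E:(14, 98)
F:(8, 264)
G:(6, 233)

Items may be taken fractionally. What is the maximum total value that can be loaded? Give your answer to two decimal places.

771.00

Sort by value per unit weight and fill in that order.
Ratios (sorted): G 38.83, F 33.00, D 18.55, C 10.00, E 7.00, A 3.62, B 0.92
take G (6 @ 233); take F (8 @ 264); take D (11 @ 204); take 7/17 of C → 70.00. Capacity used 32/32.
Total value = 771.00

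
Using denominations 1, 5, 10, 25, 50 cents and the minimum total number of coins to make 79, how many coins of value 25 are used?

1

Greedy: take as many of the largest coin as possible, then repeat with the remainder.
79 − 1×50→29 − 1×25→4 − 4×1→0
Count of 25: 1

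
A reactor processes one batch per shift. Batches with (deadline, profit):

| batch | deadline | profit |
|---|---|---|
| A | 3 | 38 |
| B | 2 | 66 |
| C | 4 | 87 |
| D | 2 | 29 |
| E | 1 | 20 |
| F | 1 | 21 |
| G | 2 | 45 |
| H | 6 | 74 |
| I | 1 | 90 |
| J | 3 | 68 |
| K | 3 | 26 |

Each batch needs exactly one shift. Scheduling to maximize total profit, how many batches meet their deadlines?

By profit: I(d1,90), C(d4,87), H(d6,74), J(d3,68), B(d2,66), G(d2,45), A(d3,38), D(d2,29), K(d3,26), F(d1,21), E(d1,20)
I→slot 1; C→slot 4; H→slot 6; J→slot 3; B→slot 2; G skipped; A skipped; D skipped; K skipped; F skipped; E skipped.
5 of 11 scheduled.

5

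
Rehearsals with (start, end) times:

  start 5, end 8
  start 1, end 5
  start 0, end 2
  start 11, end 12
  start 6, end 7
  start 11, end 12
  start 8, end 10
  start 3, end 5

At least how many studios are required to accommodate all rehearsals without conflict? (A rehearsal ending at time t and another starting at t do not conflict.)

2

Events (time:±→running): 0:+→1 1:+→2 … peak 2.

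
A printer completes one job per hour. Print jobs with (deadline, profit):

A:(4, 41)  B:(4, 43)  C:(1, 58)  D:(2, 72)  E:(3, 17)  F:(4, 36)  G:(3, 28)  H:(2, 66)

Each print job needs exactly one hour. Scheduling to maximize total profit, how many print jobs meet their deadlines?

4

Profit order: D=72 H=66 C=58 B=43 A=41 F=36 G=28 E=17
Assign: D→slot 2, H→slot 1, C skipped, B→slot 4, A→slot 3, F skipped, G skipped, E skipped.
Slots: [1:H] [2:D] [3:A] [4:B]
4 of 8 scheduled.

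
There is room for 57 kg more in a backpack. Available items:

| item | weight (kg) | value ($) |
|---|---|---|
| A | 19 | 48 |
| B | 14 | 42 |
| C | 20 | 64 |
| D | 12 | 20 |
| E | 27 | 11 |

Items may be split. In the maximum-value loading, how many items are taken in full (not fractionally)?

3

Ratios (sorted): C 3.20, B 3.00, A 2.53, D 1.67, E 0.41
take C (20 @ 64); take B (14 @ 42); take A (19 @ 48); take 4/12 of D → 6.67. Capacity used 57/57.
3 item(s) taken whole; one partial (take 4/12 of D).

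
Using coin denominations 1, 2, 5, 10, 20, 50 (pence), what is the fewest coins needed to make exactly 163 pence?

6

Greedy: take as many of the largest coin as possible, then repeat with the remainder.
163 = 3×50 + 1×10 + 1×2 + 1×1
Total coins = 3 + 1 + 1 + 1 = 6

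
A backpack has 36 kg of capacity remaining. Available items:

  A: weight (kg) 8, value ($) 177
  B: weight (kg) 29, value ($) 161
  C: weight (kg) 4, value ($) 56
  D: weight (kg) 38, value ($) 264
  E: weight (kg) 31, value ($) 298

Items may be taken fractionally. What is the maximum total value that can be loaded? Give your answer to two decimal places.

Order: A (177/8=22.12) > C (56/4=14.00) > E (298/31=9.61) > D (264/38=6.95) > B (161/29=5.55)
Fill: take A (8 @ 177) → take C (4 @ 56) → take 24/31 of E → 230.71; 36/36 used.
Total value = 463.71

463.71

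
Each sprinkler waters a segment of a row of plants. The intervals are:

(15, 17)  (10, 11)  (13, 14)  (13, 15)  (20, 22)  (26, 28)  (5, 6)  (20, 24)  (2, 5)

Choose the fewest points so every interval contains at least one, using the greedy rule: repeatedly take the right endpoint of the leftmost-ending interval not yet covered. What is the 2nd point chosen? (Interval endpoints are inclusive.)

Sorted: [2,5] [5,6] [10,11] [13,14] [13,15] [15,17] [20,22] [20,24] [26,28]
{[2,5],[5,6]} hit by 5; {[10,11]} hit by 11; {[13,14],[13,15]} hit by 14; {[15,17]} hit by 17; {[20,22],[20,24]} hit by 22; {[26,28]} hit by 28.
Points: 5, 11, 14, 17, 22, 28 (6 total).

11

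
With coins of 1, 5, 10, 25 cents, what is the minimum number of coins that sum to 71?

Use the largest denomination that fits, subtract, and repeat.
71 = 2×25 + 2×10 + 1×1
Total coins = 2 + 2 + 1 = 5

5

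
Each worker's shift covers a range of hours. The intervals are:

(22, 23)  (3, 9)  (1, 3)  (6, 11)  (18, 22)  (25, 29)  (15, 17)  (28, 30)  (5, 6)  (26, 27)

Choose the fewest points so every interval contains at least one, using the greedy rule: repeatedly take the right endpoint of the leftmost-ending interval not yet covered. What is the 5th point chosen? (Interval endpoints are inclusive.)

By right end: [1,3]  [5,6]  [3,9]  [6,11]  [15,17]  [18,22]  [22,23]  [26,27]  [25,29]  [28,30]
[1,3] uncovered → point at 3; [5,6] uncovered → point at 6; [15,17] uncovered → point at 17; [18,22] uncovered → point at 22; [26,27] uncovered → point at 27; [28,30] uncovered → point at 30.
Points: 3, 6, 17, 22, 27, 30 (6 total).

27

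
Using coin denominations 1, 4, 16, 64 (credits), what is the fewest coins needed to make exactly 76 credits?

4

76 = 1×64 + 3×4
Total coins = 1 + 3 = 4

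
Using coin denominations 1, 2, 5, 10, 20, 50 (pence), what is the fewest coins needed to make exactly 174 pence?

6

Use the largest denomination that fits, subtract, and repeat.
174 − 3×50→24 − 1×20→4 − 2×2→0
Total coins = 3 + 1 + 2 = 6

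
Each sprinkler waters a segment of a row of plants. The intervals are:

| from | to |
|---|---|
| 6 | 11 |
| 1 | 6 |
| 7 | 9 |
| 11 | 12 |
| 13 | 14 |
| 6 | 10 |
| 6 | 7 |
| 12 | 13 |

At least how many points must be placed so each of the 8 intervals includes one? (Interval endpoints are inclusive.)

Process intervals by earliest right end; each time one isn't hit yet, stab at its right endpoint.
By right end: [1,6]  [6,7]  [7,9]  [6,10]  [6,11]  [11,12]  [12,13]  [13,14]
[1,6] uncovered → point at 6; [7,9] uncovered → point at 9; [11,12] uncovered → point at 12; [13,14] uncovered → point at 14.
Points: 6, 9, 12, 14 (4 total).

4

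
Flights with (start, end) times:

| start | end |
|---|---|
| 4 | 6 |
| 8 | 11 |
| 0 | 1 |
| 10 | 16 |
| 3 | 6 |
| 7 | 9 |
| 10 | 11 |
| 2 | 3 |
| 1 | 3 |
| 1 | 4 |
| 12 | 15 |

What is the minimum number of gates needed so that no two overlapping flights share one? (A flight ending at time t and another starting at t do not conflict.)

Events (time:±→running): 0:+→1 1:-→0 1:+→1 1:+→2 2:+→3 … peak 3.

3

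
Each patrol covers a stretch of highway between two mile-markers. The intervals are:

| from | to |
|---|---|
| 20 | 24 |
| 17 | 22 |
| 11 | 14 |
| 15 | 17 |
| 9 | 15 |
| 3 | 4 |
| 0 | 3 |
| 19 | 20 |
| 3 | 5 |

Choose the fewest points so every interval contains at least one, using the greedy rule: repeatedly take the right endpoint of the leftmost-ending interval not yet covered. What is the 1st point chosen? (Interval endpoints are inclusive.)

Process intervals by earliest right end; each time one isn't hit yet, stab at its right endpoint.
By right end: [0,3]  [3,4]  [3,5]  [11,14]  [9,15]  [15,17]  [19,20]  [17,22]  [20,24]
[0,3] uncovered → point at 3; [11,14] uncovered → point at 14; [15,17] uncovered → point at 17; [19,20] uncovered → point at 20.
Points: 3, 14, 17, 20 (4 total).

3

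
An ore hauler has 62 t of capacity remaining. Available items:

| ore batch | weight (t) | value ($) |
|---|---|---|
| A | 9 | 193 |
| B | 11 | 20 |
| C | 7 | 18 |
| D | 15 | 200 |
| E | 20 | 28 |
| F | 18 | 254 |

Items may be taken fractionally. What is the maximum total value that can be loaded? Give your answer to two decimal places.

687.80

Ratios (sorted): A 21.44, F 14.11, D 13.33, C 2.57, B 1.82, E 1.40
take A (9 @ 193); take F (18 @ 254); take D (15 @ 200); take C (7 @ 18); take B (11 @ 20); take 2/20 of E → 2.80. Capacity used 62/62.
Total value = 687.80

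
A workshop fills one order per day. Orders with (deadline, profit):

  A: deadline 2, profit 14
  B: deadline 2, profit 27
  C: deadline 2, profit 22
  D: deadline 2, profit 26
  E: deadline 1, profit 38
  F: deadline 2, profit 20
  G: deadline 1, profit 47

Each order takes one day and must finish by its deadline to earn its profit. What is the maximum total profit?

74

Sort by profit descending; place each in the latest free slot ≤ its deadline.
By profit: G(d1,47), E(d1,38), B(d2,27), D(d2,26), C(d2,22), F(d2,20), A(d2,14)
G→slot 1; E skipped; B→slot 2; D skipped; C skipped; F skipped; A skipped.
Profit = 47 + 27 = 74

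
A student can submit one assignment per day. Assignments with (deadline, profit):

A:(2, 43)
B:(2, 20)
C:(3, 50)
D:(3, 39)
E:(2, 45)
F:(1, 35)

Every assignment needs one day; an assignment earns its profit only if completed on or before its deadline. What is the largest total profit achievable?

138

Profit order: C=50 E=45 A=43 D=39 F=35 B=20
Assign: C→slot 3, E→slot 2, A→slot 1, D skipped, F skipped, B skipped.
Slots: [1:A] [2:E] [3:C]
Profit = 43 + 45 + 50 = 138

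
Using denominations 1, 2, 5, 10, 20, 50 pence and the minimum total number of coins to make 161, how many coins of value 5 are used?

Greedy: take as many of the largest coin as possible, then repeat with the remainder.
161 − 3×50→11 − 1×10→1 − 1×1→0
Count of 5: 0

0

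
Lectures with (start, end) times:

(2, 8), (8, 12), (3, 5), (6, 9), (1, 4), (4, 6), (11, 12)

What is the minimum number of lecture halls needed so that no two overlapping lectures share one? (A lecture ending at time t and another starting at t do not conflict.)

Events (time:±→running): 1:+→1 2:+→2 3:+→3 … peak 3.

3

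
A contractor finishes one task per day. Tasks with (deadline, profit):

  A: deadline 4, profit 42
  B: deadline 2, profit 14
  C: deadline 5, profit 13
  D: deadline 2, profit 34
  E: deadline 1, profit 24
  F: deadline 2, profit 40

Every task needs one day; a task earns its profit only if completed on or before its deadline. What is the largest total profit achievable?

129

Take jobs in profit order; each goes to the latest open slot no later than its deadline.
By profit: A(d4,42), F(d2,40), D(d2,34), E(d1,24), B(d2,14), C(d5,13)
A→slot 4; F→slot 2; D→slot 1; E skipped; B skipped; C→slot 5.
Profit = 34 + 40 + 42 + 13 = 129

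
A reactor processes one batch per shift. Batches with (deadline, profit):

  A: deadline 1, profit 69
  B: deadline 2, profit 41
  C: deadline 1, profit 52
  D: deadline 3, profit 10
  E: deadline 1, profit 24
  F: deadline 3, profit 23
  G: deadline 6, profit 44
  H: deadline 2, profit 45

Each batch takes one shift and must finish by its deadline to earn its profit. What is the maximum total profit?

Take jobs in profit order; each goes to the latest open slot no later than its deadline.
By profit: A(d1,69), C(d1,52), H(d2,45), G(d6,44), B(d2,41), E(d1,24), F(d3,23), D(d3,10)
A→slot 1; C skipped; H→slot 2; G→slot 6; B skipped; E skipped; F→slot 3; D skipped.
Profit = 69 + 45 + 23 + 44 = 181

181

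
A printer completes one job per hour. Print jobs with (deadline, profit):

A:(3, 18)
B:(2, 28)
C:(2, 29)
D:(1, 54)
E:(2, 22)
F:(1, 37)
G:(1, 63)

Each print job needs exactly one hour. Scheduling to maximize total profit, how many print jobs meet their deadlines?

3

Profit order: G=63 D=54 F=37 C=29 B=28 E=22 A=18
Assign: G→slot 1, D skipped, F skipped, C→slot 2, B skipped, E skipped, A→slot 3.
Slots: [1:G] [2:C] [3:A]
3 of 7 scheduled.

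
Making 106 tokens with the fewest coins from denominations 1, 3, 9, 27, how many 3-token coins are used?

2

Use the largest denomination that fits, subtract, and repeat.
106 − 3×27→25 − 2×9→7 − 2×3→1 − 1×1→0
Count of 3: 2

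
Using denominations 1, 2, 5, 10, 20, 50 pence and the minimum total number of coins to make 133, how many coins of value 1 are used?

Greedy: take as many of the largest coin as possible, then repeat with the remainder.
133 = 2×50 + 1×20 + 1×10 + 1×2 + 1×1
Count of 1: 1

1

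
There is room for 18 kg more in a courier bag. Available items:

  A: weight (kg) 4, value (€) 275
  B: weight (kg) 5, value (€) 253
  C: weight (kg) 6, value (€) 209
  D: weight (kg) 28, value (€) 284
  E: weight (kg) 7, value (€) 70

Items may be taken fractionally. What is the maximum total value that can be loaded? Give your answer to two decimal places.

Sort by value per unit weight and fill in that order.
Order: A (275/4=68.75) > B (253/5=50.60) > C (209/6=34.83) > D (284/28=10.14) > E (70/7=10.00)
Fill: take A (4 @ 275) → take B (5 @ 253) → take C (6 @ 209) → take 3/28 of D → 30.43; 18/18 used.
Total value = 767.43

767.43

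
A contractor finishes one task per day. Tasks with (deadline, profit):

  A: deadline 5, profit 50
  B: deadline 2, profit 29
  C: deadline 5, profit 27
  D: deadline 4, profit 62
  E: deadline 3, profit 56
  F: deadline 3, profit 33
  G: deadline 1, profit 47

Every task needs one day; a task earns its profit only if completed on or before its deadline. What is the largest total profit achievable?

Take jobs in profit order; each goes to the latest open slot no later than its deadline.
By profit: D(d4,62), E(d3,56), A(d5,50), G(d1,47), F(d3,33), B(d2,29), C(d5,27)
D→slot 4; E→slot 3; A→slot 5; G→slot 1; F→slot 2; B skipped; C skipped.
Profit = 47 + 33 + 56 + 62 + 50 = 248

248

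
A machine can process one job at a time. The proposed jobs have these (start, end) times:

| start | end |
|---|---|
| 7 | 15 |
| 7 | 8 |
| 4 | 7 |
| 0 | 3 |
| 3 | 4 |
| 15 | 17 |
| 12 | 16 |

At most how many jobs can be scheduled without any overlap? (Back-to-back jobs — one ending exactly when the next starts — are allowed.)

5

Order by finish time; keep every interval that doesn't clash with the previous kept one.
Sorted by end: (0,3)  (3,4)  (4,7)  (7,8)  (7,15)  (12,16)  (15,17)
take (0,3); take (3,4); take (4,7); take (7,8); skip (7,15); take (12,16).
Selected 5 jobs.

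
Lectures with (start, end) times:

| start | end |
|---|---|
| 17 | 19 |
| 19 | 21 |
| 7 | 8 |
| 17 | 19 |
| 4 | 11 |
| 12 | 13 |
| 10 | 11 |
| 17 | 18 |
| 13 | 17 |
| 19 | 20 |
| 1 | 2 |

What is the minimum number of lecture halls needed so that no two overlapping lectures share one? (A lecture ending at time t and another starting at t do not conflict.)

The answer is the maximum number of intervals overlapping at any instant.
starts: [1, 4, 7, 10, 12, 13, 17, 17, 17, 19, 19]
ends:   [2, 8, 11, 11, 13, 17, 18, 19, 19, 20, 21]
s1→1 e2→0 s4→1 s7→2 e8→1 s10→2 e11→1 e11→0 s12→1 e13→0 s13→1 e17→0 s17→1 s17→2 s17→3  — peak 3.

3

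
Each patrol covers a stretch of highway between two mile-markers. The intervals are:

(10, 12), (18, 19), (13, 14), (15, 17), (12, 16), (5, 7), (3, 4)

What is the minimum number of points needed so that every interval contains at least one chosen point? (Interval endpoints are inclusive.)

Sorted: [3,4] [5,7] [10,12] [13,14] [12,16] [15,17] [18,19]
{[3,4]} hit by 4; {[5,7]} hit by 7; {[10,12]} hit by 12; {[13,14],[12,16]} hit by 14; {[15,17]} hit by 17; {[18,19]} hit by 19.
Points: 4, 7, 12, 14, 17, 19 (6 total).

6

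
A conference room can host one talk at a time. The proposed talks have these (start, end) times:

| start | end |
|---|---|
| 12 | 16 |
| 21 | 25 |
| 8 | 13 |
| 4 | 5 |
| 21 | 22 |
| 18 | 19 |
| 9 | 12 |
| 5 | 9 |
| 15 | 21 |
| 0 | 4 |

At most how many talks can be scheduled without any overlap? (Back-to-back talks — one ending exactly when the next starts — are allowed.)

Sorted by end: (0,4)  (4,5)  (5,9)  (9,12)  (8,13)  (12,16)  (18,19)  (15,21)  (21,22)  (21,25)
take (0,4); take (4,5); take (5,9); take (9,12); skip (8,13); take (12,16); take (18,19); skip (15,21); take (21,22).
Selected 7 talks.

7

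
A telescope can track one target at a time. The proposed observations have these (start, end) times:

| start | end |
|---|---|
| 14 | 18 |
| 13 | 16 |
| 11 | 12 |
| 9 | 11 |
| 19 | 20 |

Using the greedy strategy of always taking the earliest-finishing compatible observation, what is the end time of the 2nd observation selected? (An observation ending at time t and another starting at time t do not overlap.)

Order by finish time; keep every interval that doesn't clash with the previous kept one.
Sorted by end: (9,11)  (11,12)  (13,16)  (14,18)  (19,20)
take (9,11); take (11,12); take (13,16); skip (14,18); take (19,20).
Selected: (9,11) (11,12) (13,16) (19,20)

12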